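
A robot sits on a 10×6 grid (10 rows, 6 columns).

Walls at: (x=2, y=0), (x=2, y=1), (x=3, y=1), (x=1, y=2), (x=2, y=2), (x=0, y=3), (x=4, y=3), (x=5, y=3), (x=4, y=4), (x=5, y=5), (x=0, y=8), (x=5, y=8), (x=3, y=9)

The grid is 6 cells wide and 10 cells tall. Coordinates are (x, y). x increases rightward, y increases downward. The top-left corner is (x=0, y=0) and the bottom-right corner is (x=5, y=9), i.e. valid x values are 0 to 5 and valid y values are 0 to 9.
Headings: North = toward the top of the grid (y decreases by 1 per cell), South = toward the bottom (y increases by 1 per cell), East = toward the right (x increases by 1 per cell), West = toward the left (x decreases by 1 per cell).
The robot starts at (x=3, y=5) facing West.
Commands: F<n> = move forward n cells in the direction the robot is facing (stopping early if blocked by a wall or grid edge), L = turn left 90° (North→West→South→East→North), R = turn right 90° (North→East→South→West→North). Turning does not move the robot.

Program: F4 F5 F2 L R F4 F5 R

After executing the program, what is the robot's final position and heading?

Answer: Final position: (x=0, y=5), facing North

Derivation:
Start: (x=3, y=5), facing West
  F4: move forward 3/4 (blocked), now at (x=0, y=5)
  F5: move forward 0/5 (blocked), now at (x=0, y=5)
  F2: move forward 0/2 (blocked), now at (x=0, y=5)
  L: turn left, now facing South
  R: turn right, now facing West
  F4: move forward 0/4 (blocked), now at (x=0, y=5)
  F5: move forward 0/5 (blocked), now at (x=0, y=5)
  R: turn right, now facing North
Final: (x=0, y=5), facing North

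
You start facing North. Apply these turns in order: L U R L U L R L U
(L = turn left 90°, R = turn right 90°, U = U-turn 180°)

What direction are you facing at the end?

Start: North
  L (left (90° counter-clockwise)) -> West
  U (U-turn (180°)) -> East
  R (right (90° clockwise)) -> South
  L (left (90° counter-clockwise)) -> East
  U (U-turn (180°)) -> West
  L (left (90° counter-clockwise)) -> South
  R (right (90° clockwise)) -> West
  L (left (90° counter-clockwise)) -> South
  U (U-turn (180°)) -> North
Final: North

Answer: Final heading: North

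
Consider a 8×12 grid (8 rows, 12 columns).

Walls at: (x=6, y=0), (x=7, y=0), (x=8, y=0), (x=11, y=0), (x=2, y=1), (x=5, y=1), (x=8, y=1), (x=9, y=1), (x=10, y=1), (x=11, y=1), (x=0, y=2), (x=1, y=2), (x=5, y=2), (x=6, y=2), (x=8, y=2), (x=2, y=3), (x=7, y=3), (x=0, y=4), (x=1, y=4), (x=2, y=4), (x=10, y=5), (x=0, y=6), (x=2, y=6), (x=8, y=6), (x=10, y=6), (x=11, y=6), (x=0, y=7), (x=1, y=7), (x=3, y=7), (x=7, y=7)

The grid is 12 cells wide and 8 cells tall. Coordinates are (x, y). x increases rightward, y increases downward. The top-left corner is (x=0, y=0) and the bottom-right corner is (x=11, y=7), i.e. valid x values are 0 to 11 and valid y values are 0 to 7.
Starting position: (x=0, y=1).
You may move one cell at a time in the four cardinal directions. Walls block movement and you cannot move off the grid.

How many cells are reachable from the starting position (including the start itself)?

Answer: Reachable cells: 58

Derivation:
BFS flood-fill from (x=0, y=1):
  Distance 0: (x=0, y=1)
  Distance 1: (x=0, y=0), (x=1, y=1)
  Distance 2: (x=1, y=0)
  Distance 3: (x=2, y=0)
  Distance 4: (x=3, y=0)
  Distance 5: (x=4, y=0), (x=3, y=1)
  Distance 6: (x=5, y=0), (x=4, y=1), (x=3, y=2)
  Distance 7: (x=2, y=2), (x=4, y=2), (x=3, y=3)
  Distance 8: (x=4, y=3), (x=3, y=4)
  Distance 9: (x=5, y=3), (x=4, y=4), (x=3, y=5)
  Distance 10: (x=6, y=3), (x=5, y=4), (x=2, y=5), (x=4, y=5), (x=3, y=6)
  Distance 11: (x=6, y=4), (x=1, y=5), (x=5, y=5), (x=4, y=6)
  Distance 12: (x=7, y=4), (x=0, y=5), (x=6, y=5), (x=1, y=6), (x=5, y=6), (x=4, y=7)
  Distance 13: (x=8, y=4), (x=7, y=5), (x=6, y=6), (x=5, y=7)
  Distance 14: (x=8, y=3), (x=9, y=4), (x=8, y=5), (x=7, y=6), (x=6, y=7)
  Distance 15: (x=9, y=3), (x=10, y=4), (x=9, y=5)
  Distance 16: (x=9, y=2), (x=10, y=3), (x=11, y=4), (x=9, y=6)
  Distance 17: (x=10, y=2), (x=11, y=3), (x=11, y=5), (x=9, y=7)
  Distance 18: (x=11, y=2), (x=8, y=7), (x=10, y=7)
  Distance 19: (x=11, y=7)
Total reachable: 58 (grid has 66 open cells total)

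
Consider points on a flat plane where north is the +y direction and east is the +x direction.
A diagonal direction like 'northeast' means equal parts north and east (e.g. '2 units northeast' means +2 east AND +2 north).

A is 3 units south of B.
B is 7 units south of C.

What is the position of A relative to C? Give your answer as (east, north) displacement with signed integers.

Answer: A is at (east=0, north=-10) relative to C.

Derivation:
Place C at the origin (east=0, north=0).
  B is 7 units south of C: delta (east=+0, north=-7); B at (east=0, north=-7).
  A is 3 units south of B: delta (east=+0, north=-3); A at (east=0, north=-10).
Therefore A relative to C: (east=0, north=-10).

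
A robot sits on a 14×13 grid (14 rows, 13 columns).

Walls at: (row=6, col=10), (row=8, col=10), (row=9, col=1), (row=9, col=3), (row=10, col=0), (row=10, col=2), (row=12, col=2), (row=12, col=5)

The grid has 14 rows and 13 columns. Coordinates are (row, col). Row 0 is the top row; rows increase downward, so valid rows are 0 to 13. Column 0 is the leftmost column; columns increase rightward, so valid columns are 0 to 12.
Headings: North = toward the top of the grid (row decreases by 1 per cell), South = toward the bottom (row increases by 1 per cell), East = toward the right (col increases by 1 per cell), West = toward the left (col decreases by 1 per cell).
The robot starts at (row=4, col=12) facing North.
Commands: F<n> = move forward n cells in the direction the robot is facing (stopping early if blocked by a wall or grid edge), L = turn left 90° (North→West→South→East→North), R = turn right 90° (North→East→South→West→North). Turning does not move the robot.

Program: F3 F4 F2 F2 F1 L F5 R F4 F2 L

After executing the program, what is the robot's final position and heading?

Start: (row=4, col=12), facing North
  F3: move forward 3, now at (row=1, col=12)
  F4: move forward 1/4 (blocked), now at (row=0, col=12)
  F2: move forward 0/2 (blocked), now at (row=0, col=12)
  F2: move forward 0/2 (blocked), now at (row=0, col=12)
  F1: move forward 0/1 (blocked), now at (row=0, col=12)
  L: turn left, now facing West
  F5: move forward 5, now at (row=0, col=7)
  R: turn right, now facing North
  F4: move forward 0/4 (blocked), now at (row=0, col=7)
  F2: move forward 0/2 (blocked), now at (row=0, col=7)
  L: turn left, now facing West
Final: (row=0, col=7), facing West

Answer: Final position: (row=0, col=7), facing West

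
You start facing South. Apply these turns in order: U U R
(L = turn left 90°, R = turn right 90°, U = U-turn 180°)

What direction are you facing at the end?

Start: South
  U (U-turn (180°)) -> North
  U (U-turn (180°)) -> South
  R (right (90° clockwise)) -> West
Final: West

Answer: Final heading: West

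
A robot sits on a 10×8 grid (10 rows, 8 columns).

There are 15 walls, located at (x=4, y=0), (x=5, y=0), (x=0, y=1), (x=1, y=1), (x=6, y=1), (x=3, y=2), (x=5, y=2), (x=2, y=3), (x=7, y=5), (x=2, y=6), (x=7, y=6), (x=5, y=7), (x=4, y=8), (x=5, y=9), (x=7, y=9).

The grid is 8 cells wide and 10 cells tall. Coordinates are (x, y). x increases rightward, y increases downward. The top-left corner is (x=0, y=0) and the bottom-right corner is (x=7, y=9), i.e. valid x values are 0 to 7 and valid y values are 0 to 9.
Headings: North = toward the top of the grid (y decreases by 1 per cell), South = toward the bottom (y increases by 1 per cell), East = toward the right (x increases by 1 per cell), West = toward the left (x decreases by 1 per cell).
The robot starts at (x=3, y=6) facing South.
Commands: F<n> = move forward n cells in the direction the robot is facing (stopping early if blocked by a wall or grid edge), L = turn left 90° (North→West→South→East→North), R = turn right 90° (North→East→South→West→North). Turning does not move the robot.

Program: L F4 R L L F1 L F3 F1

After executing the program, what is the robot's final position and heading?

Answer: Final position: (x=2, y=5), facing West

Derivation:
Start: (x=3, y=6), facing South
  L: turn left, now facing East
  F4: move forward 3/4 (blocked), now at (x=6, y=6)
  R: turn right, now facing South
  L: turn left, now facing East
  L: turn left, now facing North
  F1: move forward 1, now at (x=6, y=5)
  L: turn left, now facing West
  F3: move forward 3, now at (x=3, y=5)
  F1: move forward 1, now at (x=2, y=5)
Final: (x=2, y=5), facing West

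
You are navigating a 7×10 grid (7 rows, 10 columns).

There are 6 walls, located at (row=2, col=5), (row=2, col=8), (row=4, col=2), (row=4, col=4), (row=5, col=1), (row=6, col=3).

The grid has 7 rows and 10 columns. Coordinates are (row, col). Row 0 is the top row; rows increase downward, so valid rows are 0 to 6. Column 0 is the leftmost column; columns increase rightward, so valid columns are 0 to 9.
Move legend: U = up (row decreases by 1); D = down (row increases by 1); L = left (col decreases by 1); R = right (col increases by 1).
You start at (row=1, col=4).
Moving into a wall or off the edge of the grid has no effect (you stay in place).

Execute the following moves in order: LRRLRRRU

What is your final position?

Answer: Final position: (row=0, col=7)

Derivation:
Start: (row=1, col=4)
  L (left): (row=1, col=4) -> (row=1, col=3)
  R (right): (row=1, col=3) -> (row=1, col=4)
  R (right): (row=1, col=4) -> (row=1, col=5)
  L (left): (row=1, col=5) -> (row=1, col=4)
  R (right): (row=1, col=4) -> (row=1, col=5)
  R (right): (row=1, col=5) -> (row=1, col=6)
  R (right): (row=1, col=6) -> (row=1, col=7)
  U (up): (row=1, col=7) -> (row=0, col=7)
Final: (row=0, col=7)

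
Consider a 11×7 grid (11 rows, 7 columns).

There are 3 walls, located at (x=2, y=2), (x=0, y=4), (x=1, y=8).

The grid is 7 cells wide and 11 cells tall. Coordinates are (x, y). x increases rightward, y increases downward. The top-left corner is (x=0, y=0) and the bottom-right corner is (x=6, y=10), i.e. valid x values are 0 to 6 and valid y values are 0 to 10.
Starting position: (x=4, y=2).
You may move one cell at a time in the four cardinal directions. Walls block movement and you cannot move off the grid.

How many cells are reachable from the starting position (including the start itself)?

BFS flood-fill from (x=4, y=2):
  Distance 0: (x=4, y=2)
  Distance 1: (x=4, y=1), (x=3, y=2), (x=5, y=2), (x=4, y=3)
  Distance 2: (x=4, y=0), (x=3, y=1), (x=5, y=1), (x=6, y=2), (x=3, y=3), (x=5, y=3), (x=4, y=4)
  Distance 3: (x=3, y=0), (x=5, y=0), (x=2, y=1), (x=6, y=1), (x=2, y=3), (x=6, y=3), (x=3, y=4), (x=5, y=4), (x=4, y=5)
  Distance 4: (x=2, y=0), (x=6, y=0), (x=1, y=1), (x=1, y=3), (x=2, y=4), (x=6, y=4), (x=3, y=5), (x=5, y=5), (x=4, y=6)
  Distance 5: (x=1, y=0), (x=0, y=1), (x=1, y=2), (x=0, y=3), (x=1, y=4), (x=2, y=5), (x=6, y=5), (x=3, y=6), (x=5, y=6), (x=4, y=7)
  Distance 6: (x=0, y=0), (x=0, y=2), (x=1, y=5), (x=2, y=6), (x=6, y=6), (x=3, y=7), (x=5, y=7), (x=4, y=8)
  Distance 7: (x=0, y=5), (x=1, y=6), (x=2, y=7), (x=6, y=7), (x=3, y=8), (x=5, y=8), (x=4, y=9)
  Distance 8: (x=0, y=6), (x=1, y=7), (x=2, y=8), (x=6, y=8), (x=3, y=9), (x=5, y=9), (x=4, y=10)
  Distance 9: (x=0, y=7), (x=2, y=9), (x=6, y=9), (x=3, y=10), (x=5, y=10)
  Distance 10: (x=0, y=8), (x=1, y=9), (x=2, y=10), (x=6, y=10)
  Distance 11: (x=0, y=9), (x=1, y=10)
  Distance 12: (x=0, y=10)
Total reachable: 74 (grid has 74 open cells total)

Answer: Reachable cells: 74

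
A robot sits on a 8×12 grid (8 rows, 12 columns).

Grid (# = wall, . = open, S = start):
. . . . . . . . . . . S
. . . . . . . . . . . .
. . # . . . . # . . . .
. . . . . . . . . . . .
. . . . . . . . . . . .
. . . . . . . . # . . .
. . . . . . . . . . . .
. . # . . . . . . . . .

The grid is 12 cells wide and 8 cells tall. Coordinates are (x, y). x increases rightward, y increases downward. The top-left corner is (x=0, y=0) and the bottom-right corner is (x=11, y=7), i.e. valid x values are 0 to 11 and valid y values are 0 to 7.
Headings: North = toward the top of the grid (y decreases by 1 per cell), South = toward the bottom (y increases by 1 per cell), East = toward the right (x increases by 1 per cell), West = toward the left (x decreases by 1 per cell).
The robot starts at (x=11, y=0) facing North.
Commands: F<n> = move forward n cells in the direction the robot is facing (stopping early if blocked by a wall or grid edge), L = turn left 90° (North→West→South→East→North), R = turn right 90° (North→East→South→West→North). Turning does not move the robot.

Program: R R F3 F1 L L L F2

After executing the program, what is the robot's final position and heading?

Answer: Final position: (x=9, y=4), facing West

Derivation:
Start: (x=11, y=0), facing North
  R: turn right, now facing East
  R: turn right, now facing South
  F3: move forward 3, now at (x=11, y=3)
  F1: move forward 1, now at (x=11, y=4)
  L: turn left, now facing East
  L: turn left, now facing North
  L: turn left, now facing West
  F2: move forward 2, now at (x=9, y=4)
Final: (x=9, y=4), facing West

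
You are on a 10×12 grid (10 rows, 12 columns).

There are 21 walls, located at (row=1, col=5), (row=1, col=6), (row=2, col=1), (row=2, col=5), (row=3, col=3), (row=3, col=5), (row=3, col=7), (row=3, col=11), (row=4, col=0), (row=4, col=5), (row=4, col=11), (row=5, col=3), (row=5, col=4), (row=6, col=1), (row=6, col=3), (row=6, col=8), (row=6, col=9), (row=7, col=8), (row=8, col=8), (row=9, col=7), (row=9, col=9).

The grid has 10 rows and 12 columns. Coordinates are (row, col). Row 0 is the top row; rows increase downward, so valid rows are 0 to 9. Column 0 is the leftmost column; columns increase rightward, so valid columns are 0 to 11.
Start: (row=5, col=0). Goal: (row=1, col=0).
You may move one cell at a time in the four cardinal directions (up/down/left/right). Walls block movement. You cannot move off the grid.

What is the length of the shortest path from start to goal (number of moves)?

Answer: Shortest path length: 6

Derivation:
BFS from (row=5, col=0) until reaching (row=1, col=0):
  Distance 0: (row=5, col=0)
  Distance 1: (row=5, col=1), (row=6, col=0)
  Distance 2: (row=4, col=1), (row=5, col=2), (row=7, col=0)
  Distance 3: (row=3, col=1), (row=4, col=2), (row=6, col=2), (row=7, col=1), (row=8, col=0)
  Distance 4: (row=3, col=0), (row=3, col=2), (row=4, col=3), (row=7, col=2), (row=8, col=1), (row=9, col=0)
  Distance 5: (row=2, col=0), (row=2, col=2), (row=4, col=4), (row=7, col=3), (row=8, col=2), (row=9, col=1)
  Distance 6: (row=1, col=0), (row=1, col=2), (row=2, col=3), (row=3, col=4), (row=7, col=4), (row=8, col=3), (row=9, col=2)  <- goal reached here
One shortest path (6 moves): (row=5, col=0) -> (row=5, col=1) -> (row=4, col=1) -> (row=3, col=1) -> (row=3, col=0) -> (row=2, col=0) -> (row=1, col=0)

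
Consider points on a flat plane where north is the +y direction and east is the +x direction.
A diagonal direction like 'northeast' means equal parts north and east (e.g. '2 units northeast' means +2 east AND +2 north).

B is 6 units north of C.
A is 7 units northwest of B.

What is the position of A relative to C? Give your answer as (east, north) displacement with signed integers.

Answer: A is at (east=-7, north=13) relative to C.

Derivation:
Place C at the origin (east=0, north=0).
  B is 6 units north of C: delta (east=+0, north=+6); B at (east=0, north=6).
  A is 7 units northwest of B: delta (east=-7, north=+7); A at (east=-7, north=13).
Therefore A relative to C: (east=-7, north=13).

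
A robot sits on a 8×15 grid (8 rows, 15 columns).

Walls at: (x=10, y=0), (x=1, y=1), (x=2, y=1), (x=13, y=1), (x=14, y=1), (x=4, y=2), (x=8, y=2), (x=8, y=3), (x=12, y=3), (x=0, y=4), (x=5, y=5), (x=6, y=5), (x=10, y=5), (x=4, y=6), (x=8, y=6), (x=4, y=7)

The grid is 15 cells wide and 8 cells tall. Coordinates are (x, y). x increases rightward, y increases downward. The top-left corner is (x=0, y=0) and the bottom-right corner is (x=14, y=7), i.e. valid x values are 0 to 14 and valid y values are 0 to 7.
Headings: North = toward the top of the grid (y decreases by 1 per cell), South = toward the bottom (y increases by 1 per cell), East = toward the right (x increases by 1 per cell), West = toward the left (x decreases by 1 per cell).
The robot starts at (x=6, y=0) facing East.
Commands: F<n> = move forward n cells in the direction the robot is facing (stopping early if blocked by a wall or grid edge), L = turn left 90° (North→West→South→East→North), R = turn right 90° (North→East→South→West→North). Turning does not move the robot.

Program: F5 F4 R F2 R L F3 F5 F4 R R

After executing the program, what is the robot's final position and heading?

Answer: Final position: (x=9, y=7), facing North

Derivation:
Start: (x=6, y=0), facing East
  F5: move forward 3/5 (blocked), now at (x=9, y=0)
  F4: move forward 0/4 (blocked), now at (x=9, y=0)
  R: turn right, now facing South
  F2: move forward 2, now at (x=9, y=2)
  R: turn right, now facing West
  L: turn left, now facing South
  F3: move forward 3, now at (x=9, y=5)
  F5: move forward 2/5 (blocked), now at (x=9, y=7)
  F4: move forward 0/4 (blocked), now at (x=9, y=7)
  R: turn right, now facing West
  R: turn right, now facing North
Final: (x=9, y=7), facing North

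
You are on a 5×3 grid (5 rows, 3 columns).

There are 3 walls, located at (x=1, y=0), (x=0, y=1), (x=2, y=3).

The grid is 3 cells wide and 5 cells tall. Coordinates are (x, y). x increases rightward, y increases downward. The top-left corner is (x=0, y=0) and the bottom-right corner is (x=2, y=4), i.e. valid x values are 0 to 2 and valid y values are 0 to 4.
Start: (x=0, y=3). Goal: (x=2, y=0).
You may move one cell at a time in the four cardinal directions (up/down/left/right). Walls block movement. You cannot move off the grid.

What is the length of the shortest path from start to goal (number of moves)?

Answer: Shortest path length: 5

Derivation:
BFS from (x=0, y=3) until reaching (x=2, y=0):
  Distance 0: (x=0, y=3)
  Distance 1: (x=0, y=2), (x=1, y=3), (x=0, y=4)
  Distance 2: (x=1, y=2), (x=1, y=4)
  Distance 3: (x=1, y=1), (x=2, y=2), (x=2, y=4)
  Distance 4: (x=2, y=1)
  Distance 5: (x=2, y=0)  <- goal reached here
One shortest path (5 moves): (x=0, y=3) -> (x=1, y=3) -> (x=1, y=2) -> (x=2, y=2) -> (x=2, y=1) -> (x=2, y=0)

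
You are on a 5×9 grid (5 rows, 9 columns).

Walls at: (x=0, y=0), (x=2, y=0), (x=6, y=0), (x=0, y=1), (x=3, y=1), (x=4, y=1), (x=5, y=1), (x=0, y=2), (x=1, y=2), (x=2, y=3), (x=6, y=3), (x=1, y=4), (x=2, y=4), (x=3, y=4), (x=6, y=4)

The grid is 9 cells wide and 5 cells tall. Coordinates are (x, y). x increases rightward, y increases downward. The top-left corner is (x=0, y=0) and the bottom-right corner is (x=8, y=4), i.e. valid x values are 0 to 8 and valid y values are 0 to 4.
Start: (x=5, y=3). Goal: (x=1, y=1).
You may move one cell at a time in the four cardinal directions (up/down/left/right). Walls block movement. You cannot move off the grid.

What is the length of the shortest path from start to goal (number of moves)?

Answer: Shortest path length: 6

Derivation:
BFS from (x=5, y=3) until reaching (x=1, y=1):
  Distance 0: (x=5, y=3)
  Distance 1: (x=5, y=2), (x=4, y=3), (x=5, y=4)
  Distance 2: (x=4, y=2), (x=6, y=2), (x=3, y=3), (x=4, y=4)
  Distance 3: (x=6, y=1), (x=3, y=2), (x=7, y=2)
  Distance 4: (x=7, y=1), (x=2, y=2), (x=8, y=2), (x=7, y=3)
  Distance 5: (x=7, y=0), (x=2, y=1), (x=8, y=1), (x=8, y=3), (x=7, y=4)
  Distance 6: (x=8, y=0), (x=1, y=1), (x=8, y=4)  <- goal reached here
One shortest path (6 moves): (x=5, y=3) -> (x=4, y=3) -> (x=3, y=3) -> (x=3, y=2) -> (x=2, y=2) -> (x=2, y=1) -> (x=1, y=1)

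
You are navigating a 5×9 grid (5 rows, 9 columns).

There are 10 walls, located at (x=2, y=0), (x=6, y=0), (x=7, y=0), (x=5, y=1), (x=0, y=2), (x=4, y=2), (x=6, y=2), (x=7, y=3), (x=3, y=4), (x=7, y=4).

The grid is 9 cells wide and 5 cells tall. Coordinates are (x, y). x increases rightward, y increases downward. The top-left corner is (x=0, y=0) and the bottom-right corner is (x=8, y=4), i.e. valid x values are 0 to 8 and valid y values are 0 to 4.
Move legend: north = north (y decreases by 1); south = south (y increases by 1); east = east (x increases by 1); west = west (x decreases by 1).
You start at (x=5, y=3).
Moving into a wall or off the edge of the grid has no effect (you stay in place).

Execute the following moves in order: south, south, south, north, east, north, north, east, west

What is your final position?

Start: (x=5, y=3)
  south (south): (x=5, y=3) -> (x=5, y=4)
  south (south): blocked, stay at (x=5, y=4)
  south (south): blocked, stay at (x=5, y=4)
  north (north): (x=5, y=4) -> (x=5, y=3)
  east (east): (x=5, y=3) -> (x=6, y=3)
  north (north): blocked, stay at (x=6, y=3)
  north (north): blocked, stay at (x=6, y=3)
  east (east): blocked, stay at (x=6, y=3)
  west (west): (x=6, y=3) -> (x=5, y=3)
Final: (x=5, y=3)

Answer: Final position: (x=5, y=3)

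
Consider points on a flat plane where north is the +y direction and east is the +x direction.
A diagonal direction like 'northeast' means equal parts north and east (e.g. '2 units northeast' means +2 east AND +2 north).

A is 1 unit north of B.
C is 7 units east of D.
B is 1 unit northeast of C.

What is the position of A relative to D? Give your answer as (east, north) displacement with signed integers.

Answer: A is at (east=8, north=2) relative to D.

Derivation:
Place D at the origin (east=0, north=0).
  C is 7 units east of D: delta (east=+7, north=+0); C at (east=7, north=0).
  B is 1 unit northeast of C: delta (east=+1, north=+1); B at (east=8, north=1).
  A is 1 unit north of B: delta (east=+0, north=+1); A at (east=8, north=2).
Therefore A relative to D: (east=8, north=2).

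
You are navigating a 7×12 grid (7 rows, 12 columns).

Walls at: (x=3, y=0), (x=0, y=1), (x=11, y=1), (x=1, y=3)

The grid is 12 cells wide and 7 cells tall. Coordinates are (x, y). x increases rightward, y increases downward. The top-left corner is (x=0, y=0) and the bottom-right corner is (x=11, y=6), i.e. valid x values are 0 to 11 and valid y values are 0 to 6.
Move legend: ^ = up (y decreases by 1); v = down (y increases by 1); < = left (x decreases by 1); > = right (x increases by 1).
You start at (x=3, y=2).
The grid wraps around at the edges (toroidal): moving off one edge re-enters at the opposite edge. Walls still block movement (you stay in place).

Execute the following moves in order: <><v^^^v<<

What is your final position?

Start: (x=3, y=2)
  < (left): (x=3, y=2) -> (x=2, y=2)
  > (right): (x=2, y=2) -> (x=3, y=2)
  < (left): (x=3, y=2) -> (x=2, y=2)
  v (down): (x=2, y=2) -> (x=2, y=3)
  ^ (up): (x=2, y=3) -> (x=2, y=2)
  ^ (up): (x=2, y=2) -> (x=2, y=1)
  ^ (up): (x=2, y=1) -> (x=2, y=0)
  v (down): (x=2, y=0) -> (x=2, y=1)
  < (left): (x=2, y=1) -> (x=1, y=1)
  < (left): blocked, stay at (x=1, y=1)
Final: (x=1, y=1)

Answer: Final position: (x=1, y=1)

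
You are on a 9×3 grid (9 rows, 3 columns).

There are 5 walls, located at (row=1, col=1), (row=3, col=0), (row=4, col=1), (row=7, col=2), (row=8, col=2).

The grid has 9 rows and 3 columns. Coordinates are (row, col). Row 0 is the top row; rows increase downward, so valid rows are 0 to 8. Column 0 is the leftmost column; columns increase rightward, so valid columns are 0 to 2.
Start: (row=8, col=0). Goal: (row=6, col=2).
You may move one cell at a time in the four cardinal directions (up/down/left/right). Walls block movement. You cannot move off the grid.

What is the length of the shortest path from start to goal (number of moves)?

Answer: Shortest path length: 4

Derivation:
BFS from (row=8, col=0) until reaching (row=6, col=2):
  Distance 0: (row=8, col=0)
  Distance 1: (row=7, col=0), (row=8, col=1)
  Distance 2: (row=6, col=0), (row=7, col=1)
  Distance 3: (row=5, col=0), (row=6, col=1)
  Distance 4: (row=4, col=0), (row=5, col=1), (row=6, col=2)  <- goal reached here
One shortest path (4 moves): (row=8, col=0) -> (row=8, col=1) -> (row=7, col=1) -> (row=6, col=1) -> (row=6, col=2)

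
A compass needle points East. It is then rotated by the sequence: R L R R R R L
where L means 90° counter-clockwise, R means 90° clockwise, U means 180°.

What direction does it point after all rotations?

Answer: Final heading: North

Derivation:
Start: East
  R (right (90° clockwise)) -> South
  L (left (90° counter-clockwise)) -> East
  R (right (90° clockwise)) -> South
  R (right (90° clockwise)) -> West
  R (right (90° clockwise)) -> North
  R (right (90° clockwise)) -> East
  L (left (90° counter-clockwise)) -> North
Final: North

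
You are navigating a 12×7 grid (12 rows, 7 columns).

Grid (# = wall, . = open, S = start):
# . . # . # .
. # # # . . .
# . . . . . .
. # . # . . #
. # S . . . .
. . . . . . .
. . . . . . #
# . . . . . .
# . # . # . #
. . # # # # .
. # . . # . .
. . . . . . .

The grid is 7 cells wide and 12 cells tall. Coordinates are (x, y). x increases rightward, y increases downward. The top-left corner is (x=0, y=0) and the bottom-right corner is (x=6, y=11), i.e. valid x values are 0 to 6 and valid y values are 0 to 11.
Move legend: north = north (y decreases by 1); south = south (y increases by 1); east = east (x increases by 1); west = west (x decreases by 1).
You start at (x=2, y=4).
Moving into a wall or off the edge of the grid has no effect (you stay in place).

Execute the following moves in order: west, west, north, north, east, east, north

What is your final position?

Answer: Final position: (x=4, y=1)

Derivation:
Start: (x=2, y=4)
  west (west): blocked, stay at (x=2, y=4)
  west (west): blocked, stay at (x=2, y=4)
  north (north): (x=2, y=4) -> (x=2, y=3)
  north (north): (x=2, y=3) -> (x=2, y=2)
  east (east): (x=2, y=2) -> (x=3, y=2)
  east (east): (x=3, y=2) -> (x=4, y=2)
  north (north): (x=4, y=2) -> (x=4, y=1)
Final: (x=4, y=1)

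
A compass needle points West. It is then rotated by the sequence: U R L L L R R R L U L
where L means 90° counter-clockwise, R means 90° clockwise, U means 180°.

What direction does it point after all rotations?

Answer: Final heading: South

Derivation:
Start: West
  U (U-turn (180°)) -> East
  R (right (90° clockwise)) -> South
  L (left (90° counter-clockwise)) -> East
  L (left (90° counter-clockwise)) -> North
  L (left (90° counter-clockwise)) -> West
  R (right (90° clockwise)) -> North
  R (right (90° clockwise)) -> East
  R (right (90° clockwise)) -> South
  L (left (90° counter-clockwise)) -> East
  U (U-turn (180°)) -> West
  L (left (90° counter-clockwise)) -> South
Final: South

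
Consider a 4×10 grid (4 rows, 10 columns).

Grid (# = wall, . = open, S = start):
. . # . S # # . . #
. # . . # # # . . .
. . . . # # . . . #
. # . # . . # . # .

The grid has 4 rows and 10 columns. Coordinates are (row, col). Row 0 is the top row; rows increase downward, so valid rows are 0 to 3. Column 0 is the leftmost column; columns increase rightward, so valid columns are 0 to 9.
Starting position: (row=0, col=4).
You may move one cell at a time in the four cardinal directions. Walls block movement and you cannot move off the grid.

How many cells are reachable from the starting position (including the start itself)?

BFS flood-fill from (row=0, col=4):
  Distance 0: (row=0, col=4)
  Distance 1: (row=0, col=3)
  Distance 2: (row=1, col=3)
  Distance 3: (row=1, col=2), (row=2, col=3)
  Distance 4: (row=2, col=2)
  Distance 5: (row=2, col=1), (row=3, col=2)
  Distance 6: (row=2, col=0)
  Distance 7: (row=1, col=0), (row=3, col=0)
  Distance 8: (row=0, col=0)
  Distance 9: (row=0, col=1)
Total reachable: 13 (grid has 25 open cells total)

Answer: Reachable cells: 13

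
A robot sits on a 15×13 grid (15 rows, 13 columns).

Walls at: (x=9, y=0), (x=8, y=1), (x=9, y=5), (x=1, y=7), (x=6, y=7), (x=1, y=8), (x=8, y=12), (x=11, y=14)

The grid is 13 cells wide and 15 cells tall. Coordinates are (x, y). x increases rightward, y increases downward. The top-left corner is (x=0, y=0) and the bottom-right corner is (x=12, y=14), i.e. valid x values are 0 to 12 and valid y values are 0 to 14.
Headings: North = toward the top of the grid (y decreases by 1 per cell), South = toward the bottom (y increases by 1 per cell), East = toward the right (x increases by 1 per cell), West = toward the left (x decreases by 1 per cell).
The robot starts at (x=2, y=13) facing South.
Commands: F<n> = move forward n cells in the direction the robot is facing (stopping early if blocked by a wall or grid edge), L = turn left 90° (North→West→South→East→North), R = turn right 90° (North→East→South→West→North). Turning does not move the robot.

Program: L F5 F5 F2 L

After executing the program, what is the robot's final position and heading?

Answer: Final position: (x=12, y=13), facing North

Derivation:
Start: (x=2, y=13), facing South
  L: turn left, now facing East
  F5: move forward 5, now at (x=7, y=13)
  F5: move forward 5, now at (x=12, y=13)
  F2: move forward 0/2 (blocked), now at (x=12, y=13)
  L: turn left, now facing North
Final: (x=12, y=13), facing North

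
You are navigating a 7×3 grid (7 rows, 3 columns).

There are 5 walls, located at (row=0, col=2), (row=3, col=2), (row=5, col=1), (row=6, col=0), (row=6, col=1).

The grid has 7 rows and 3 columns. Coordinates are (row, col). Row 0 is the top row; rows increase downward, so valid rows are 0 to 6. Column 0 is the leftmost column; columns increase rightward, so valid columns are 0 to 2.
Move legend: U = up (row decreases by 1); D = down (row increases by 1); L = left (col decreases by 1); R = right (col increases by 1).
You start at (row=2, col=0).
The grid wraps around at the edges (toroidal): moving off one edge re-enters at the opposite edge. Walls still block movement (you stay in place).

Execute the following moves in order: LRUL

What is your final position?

Answer: Final position: (row=1, col=2)

Derivation:
Start: (row=2, col=0)
  L (left): (row=2, col=0) -> (row=2, col=2)
  R (right): (row=2, col=2) -> (row=2, col=0)
  U (up): (row=2, col=0) -> (row=1, col=0)
  L (left): (row=1, col=0) -> (row=1, col=2)
Final: (row=1, col=2)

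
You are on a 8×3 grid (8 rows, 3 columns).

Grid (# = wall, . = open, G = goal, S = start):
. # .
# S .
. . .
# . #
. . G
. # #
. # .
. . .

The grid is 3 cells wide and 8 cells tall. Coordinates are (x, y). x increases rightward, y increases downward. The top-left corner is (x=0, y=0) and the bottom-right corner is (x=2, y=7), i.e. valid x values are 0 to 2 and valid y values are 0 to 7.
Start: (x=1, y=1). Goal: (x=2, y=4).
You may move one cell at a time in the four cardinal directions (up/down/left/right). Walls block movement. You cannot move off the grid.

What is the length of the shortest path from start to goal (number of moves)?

BFS from (x=1, y=1) until reaching (x=2, y=4):
  Distance 0: (x=1, y=1)
  Distance 1: (x=2, y=1), (x=1, y=2)
  Distance 2: (x=2, y=0), (x=0, y=2), (x=2, y=2), (x=1, y=3)
  Distance 3: (x=1, y=4)
  Distance 4: (x=0, y=4), (x=2, y=4)  <- goal reached here
One shortest path (4 moves): (x=1, y=1) -> (x=1, y=2) -> (x=1, y=3) -> (x=1, y=4) -> (x=2, y=4)

Answer: Shortest path length: 4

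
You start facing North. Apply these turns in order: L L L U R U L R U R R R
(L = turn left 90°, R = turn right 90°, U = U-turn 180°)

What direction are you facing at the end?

Answer: Final heading: West

Derivation:
Start: North
  L (left (90° counter-clockwise)) -> West
  L (left (90° counter-clockwise)) -> South
  L (left (90° counter-clockwise)) -> East
  U (U-turn (180°)) -> West
  R (right (90° clockwise)) -> North
  U (U-turn (180°)) -> South
  L (left (90° counter-clockwise)) -> East
  R (right (90° clockwise)) -> South
  U (U-turn (180°)) -> North
  R (right (90° clockwise)) -> East
  R (right (90° clockwise)) -> South
  R (right (90° clockwise)) -> West
Final: West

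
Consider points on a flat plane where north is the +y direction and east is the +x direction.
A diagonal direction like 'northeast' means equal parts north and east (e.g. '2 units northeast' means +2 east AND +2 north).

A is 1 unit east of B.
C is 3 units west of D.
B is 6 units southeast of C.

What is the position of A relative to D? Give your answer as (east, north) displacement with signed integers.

Place D at the origin (east=0, north=0).
  C is 3 units west of D: delta (east=-3, north=+0); C at (east=-3, north=0).
  B is 6 units southeast of C: delta (east=+6, north=-6); B at (east=3, north=-6).
  A is 1 unit east of B: delta (east=+1, north=+0); A at (east=4, north=-6).
Therefore A relative to D: (east=4, north=-6).

Answer: A is at (east=4, north=-6) relative to D.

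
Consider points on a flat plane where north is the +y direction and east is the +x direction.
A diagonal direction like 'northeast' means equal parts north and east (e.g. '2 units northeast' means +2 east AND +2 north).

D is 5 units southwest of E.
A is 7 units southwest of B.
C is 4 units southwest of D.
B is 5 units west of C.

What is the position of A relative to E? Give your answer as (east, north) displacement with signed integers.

Answer: A is at (east=-21, north=-16) relative to E.

Derivation:
Place E at the origin (east=0, north=0).
  D is 5 units southwest of E: delta (east=-5, north=-5); D at (east=-5, north=-5).
  C is 4 units southwest of D: delta (east=-4, north=-4); C at (east=-9, north=-9).
  B is 5 units west of C: delta (east=-5, north=+0); B at (east=-14, north=-9).
  A is 7 units southwest of B: delta (east=-7, north=-7); A at (east=-21, north=-16).
Therefore A relative to E: (east=-21, north=-16).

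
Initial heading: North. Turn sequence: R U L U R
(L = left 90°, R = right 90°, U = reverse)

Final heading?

Answer: Final heading: East

Derivation:
Start: North
  R (right (90° clockwise)) -> East
  U (U-turn (180°)) -> West
  L (left (90° counter-clockwise)) -> South
  U (U-turn (180°)) -> North
  R (right (90° clockwise)) -> East
Final: East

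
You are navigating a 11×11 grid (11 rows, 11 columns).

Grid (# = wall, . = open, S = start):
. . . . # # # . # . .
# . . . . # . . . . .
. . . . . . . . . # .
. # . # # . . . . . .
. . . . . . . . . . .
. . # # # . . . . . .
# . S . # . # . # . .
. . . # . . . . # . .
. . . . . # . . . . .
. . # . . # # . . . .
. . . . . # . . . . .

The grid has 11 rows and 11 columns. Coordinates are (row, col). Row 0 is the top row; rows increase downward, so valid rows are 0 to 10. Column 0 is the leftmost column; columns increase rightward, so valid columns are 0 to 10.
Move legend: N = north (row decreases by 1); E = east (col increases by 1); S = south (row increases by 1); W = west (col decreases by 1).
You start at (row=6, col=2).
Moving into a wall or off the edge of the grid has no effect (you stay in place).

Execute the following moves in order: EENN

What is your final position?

Start: (row=6, col=2)
  E (east): (row=6, col=2) -> (row=6, col=3)
  E (east): blocked, stay at (row=6, col=3)
  N (north): blocked, stay at (row=6, col=3)
  N (north): blocked, stay at (row=6, col=3)
Final: (row=6, col=3)

Answer: Final position: (row=6, col=3)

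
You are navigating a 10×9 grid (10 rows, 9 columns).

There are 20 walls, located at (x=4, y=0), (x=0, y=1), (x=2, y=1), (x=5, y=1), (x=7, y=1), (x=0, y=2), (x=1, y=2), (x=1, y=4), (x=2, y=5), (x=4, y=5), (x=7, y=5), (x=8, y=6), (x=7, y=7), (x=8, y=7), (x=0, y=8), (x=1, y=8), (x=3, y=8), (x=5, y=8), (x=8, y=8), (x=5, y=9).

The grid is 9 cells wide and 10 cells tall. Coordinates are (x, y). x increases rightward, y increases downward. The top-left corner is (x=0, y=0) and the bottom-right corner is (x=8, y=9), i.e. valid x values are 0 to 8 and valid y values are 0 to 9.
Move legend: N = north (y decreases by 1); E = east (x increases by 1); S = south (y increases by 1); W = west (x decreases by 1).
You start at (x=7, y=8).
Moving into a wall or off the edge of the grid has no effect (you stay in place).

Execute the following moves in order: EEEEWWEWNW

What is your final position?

Start: (x=7, y=8)
  [×4]E (east): blocked, stay at (x=7, y=8)
  W (west): (x=7, y=8) -> (x=6, y=8)
  W (west): blocked, stay at (x=6, y=8)
  E (east): (x=6, y=8) -> (x=7, y=8)
  W (west): (x=7, y=8) -> (x=6, y=8)
  N (north): (x=6, y=8) -> (x=6, y=7)
  W (west): (x=6, y=7) -> (x=5, y=7)
Final: (x=5, y=7)

Answer: Final position: (x=5, y=7)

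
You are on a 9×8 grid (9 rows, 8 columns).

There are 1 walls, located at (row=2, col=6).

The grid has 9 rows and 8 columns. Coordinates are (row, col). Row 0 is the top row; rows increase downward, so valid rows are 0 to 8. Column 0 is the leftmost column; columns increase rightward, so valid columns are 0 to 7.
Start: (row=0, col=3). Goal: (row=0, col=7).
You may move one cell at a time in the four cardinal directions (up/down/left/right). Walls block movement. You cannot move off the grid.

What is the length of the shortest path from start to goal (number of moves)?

Answer: Shortest path length: 4

Derivation:
BFS from (row=0, col=3) until reaching (row=0, col=7):
  Distance 0: (row=0, col=3)
  Distance 1: (row=0, col=2), (row=0, col=4), (row=1, col=3)
  Distance 2: (row=0, col=1), (row=0, col=5), (row=1, col=2), (row=1, col=4), (row=2, col=3)
  Distance 3: (row=0, col=0), (row=0, col=6), (row=1, col=1), (row=1, col=5), (row=2, col=2), (row=2, col=4), (row=3, col=3)
  Distance 4: (row=0, col=7), (row=1, col=0), (row=1, col=6), (row=2, col=1), (row=2, col=5), (row=3, col=2), (row=3, col=4), (row=4, col=3)  <- goal reached here
One shortest path (4 moves): (row=0, col=3) -> (row=0, col=4) -> (row=0, col=5) -> (row=0, col=6) -> (row=0, col=7)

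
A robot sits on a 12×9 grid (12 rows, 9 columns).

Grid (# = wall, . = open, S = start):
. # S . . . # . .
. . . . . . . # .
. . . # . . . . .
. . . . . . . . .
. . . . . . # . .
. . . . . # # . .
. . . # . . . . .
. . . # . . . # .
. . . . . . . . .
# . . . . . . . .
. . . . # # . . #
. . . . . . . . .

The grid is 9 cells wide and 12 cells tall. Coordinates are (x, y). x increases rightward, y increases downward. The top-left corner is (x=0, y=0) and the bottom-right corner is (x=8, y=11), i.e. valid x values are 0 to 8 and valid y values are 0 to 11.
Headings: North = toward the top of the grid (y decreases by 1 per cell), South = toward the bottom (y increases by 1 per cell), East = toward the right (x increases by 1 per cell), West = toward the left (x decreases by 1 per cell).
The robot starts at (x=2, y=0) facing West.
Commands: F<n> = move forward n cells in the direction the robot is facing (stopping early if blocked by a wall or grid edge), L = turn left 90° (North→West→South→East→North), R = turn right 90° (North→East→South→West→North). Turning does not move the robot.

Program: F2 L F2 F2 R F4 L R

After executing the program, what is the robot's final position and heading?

Answer: Final position: (x=0, y=4), facing West

Derivation:
Start: (x=2, y=0), facing West
  F2: move forward 0/2 (blocked), now at (x=2, y=0)
  L: turn left, now facing South
  F2: move forward 2, now at (x=2, y=2)
  F2: move forward 2, now at (x=2, y=4)
  R: turn right, now facing West
  F4: move forward 2/4 (blocked), now at (x=0, y=4)
  L: turn left, now facing South
  R: turn right, now facing West
Final: (x=0, y=4), facing West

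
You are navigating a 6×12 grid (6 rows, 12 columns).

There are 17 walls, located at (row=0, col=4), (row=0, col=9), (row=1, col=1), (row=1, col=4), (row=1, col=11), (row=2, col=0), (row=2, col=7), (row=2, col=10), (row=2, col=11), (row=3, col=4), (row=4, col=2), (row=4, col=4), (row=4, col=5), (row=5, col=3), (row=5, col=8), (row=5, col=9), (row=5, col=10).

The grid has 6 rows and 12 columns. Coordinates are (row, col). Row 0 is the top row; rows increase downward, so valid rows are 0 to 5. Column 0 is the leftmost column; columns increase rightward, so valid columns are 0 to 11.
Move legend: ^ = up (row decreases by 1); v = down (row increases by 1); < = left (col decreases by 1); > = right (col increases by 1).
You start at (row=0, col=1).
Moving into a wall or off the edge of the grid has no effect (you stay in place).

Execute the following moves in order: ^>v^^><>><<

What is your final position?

Answer: Final position: (row=0, col=1)

Derivation:
Start: (row=0, col=1)
  ^ (up): blocked, stay at (row=0, col=1)
  > (right): (row=0, col=1) -> (row=0, col=2)
  v (down): (row=0, col=2) -> (row=1, col=2)
  ^ (up): (row=1, col=2) -> (row=0, col=2)
  ^ (up): blocked, stay at (row=0, col=2)
  > (right): (row=0, col=2) -> (row=0, col=3)
  < (left): (row=0, col=3) -> (row=0, col=2)
  > (right): (row=0, col=2) -> (row=0, col=3)
  > (right): blocked, stay at (row=0, col=3)
  < (left): (row=0, col=3) -> (row=0, col=2)
  < (left): (row=0, col=2) -> (row=0, col=1)
Final: (row=0, col=1)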